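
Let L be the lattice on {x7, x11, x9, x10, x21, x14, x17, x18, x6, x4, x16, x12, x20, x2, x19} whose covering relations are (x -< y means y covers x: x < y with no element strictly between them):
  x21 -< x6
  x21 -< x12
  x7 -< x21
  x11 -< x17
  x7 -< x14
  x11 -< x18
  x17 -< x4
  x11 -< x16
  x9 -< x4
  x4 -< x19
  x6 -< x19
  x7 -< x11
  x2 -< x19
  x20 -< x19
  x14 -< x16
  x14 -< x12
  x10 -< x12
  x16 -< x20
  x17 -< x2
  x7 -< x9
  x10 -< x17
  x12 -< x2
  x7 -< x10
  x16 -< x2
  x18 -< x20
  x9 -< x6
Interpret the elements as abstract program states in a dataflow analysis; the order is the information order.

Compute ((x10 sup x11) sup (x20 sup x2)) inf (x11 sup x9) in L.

x4

x10 ∨ x11 = x17
x20 ∨ x2 = x19
x17 ∨ x19 = x19
x11 ∨ x9 = x4
x19 ∧ x4 = x4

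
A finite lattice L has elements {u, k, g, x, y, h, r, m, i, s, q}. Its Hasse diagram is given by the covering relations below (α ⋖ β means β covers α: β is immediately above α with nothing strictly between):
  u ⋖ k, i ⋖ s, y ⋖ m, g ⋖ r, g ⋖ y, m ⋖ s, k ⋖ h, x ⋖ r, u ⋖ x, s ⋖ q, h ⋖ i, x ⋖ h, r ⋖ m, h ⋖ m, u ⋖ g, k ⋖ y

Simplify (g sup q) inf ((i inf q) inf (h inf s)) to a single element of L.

g ∨ q = q
i ∧ q = i
h ∧ s = h
i ∧ h = h
q ∧ h = h

h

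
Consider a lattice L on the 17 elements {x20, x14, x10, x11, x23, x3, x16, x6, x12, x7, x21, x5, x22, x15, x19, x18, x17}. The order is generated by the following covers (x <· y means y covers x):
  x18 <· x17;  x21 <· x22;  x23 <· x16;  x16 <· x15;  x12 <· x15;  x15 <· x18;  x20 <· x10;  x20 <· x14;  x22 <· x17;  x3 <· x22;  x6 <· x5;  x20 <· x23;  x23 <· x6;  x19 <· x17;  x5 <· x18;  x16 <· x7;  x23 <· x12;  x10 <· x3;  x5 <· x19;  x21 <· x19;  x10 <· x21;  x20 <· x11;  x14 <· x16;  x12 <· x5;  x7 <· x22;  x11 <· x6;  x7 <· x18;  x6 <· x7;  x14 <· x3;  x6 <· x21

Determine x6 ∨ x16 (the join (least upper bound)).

x7

Common upper bounds of {x6, x16}: x17, x18, x22, x7.
The least among these is x7.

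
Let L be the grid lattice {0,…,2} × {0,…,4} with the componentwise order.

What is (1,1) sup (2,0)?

In a product of chains, the join is componentwise max, giving (2,1).

(2,1)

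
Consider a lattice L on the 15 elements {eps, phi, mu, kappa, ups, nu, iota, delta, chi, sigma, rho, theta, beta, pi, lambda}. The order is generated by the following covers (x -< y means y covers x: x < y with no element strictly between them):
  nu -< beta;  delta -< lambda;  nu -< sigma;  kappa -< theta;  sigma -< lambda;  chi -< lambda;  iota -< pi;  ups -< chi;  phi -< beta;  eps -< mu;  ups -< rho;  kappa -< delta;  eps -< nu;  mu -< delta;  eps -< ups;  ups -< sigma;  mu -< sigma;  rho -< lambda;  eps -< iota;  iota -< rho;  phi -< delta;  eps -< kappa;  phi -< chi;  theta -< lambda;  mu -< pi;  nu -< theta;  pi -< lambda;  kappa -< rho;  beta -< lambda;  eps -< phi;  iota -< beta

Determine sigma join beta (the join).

lambda

Common upper bounds of {sigma, beta}: lambda.
The least among these is lambda.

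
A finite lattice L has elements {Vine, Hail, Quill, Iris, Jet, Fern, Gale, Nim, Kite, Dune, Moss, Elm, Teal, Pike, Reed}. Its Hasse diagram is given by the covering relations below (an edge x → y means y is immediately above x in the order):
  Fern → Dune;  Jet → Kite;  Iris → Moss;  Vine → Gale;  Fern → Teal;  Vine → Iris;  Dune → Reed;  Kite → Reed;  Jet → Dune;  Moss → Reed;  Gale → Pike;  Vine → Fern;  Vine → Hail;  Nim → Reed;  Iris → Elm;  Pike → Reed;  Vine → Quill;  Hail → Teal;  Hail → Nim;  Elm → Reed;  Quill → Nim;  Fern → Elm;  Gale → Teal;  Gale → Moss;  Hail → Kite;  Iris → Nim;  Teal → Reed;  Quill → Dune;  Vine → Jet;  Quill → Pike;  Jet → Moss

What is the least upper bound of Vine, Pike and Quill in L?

Pike

Common upper bounds of {Vine, Pike, Quill}: Pike, Reed.
The least among these is Pike.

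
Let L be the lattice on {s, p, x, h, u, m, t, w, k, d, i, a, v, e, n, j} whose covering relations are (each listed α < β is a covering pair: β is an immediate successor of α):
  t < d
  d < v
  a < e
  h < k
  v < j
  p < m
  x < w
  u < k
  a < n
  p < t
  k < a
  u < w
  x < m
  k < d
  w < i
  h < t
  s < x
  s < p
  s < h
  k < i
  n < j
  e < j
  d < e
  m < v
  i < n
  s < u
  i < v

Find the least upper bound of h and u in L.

Common upper bounds of {h, u}: a, d, e, i, j, k, n, v.
The least among these is k.

k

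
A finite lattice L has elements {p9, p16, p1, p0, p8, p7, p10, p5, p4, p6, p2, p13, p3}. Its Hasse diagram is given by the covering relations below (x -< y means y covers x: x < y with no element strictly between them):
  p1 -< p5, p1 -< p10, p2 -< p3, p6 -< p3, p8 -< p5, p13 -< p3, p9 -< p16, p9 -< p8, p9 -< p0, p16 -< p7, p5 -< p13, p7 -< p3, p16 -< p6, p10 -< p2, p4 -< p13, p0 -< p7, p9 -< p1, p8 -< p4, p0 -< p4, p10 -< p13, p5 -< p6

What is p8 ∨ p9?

p8

Common upper bounds of {p8, p9}: p13, p3, p4, p5, p6, p8.
The least among these is p8.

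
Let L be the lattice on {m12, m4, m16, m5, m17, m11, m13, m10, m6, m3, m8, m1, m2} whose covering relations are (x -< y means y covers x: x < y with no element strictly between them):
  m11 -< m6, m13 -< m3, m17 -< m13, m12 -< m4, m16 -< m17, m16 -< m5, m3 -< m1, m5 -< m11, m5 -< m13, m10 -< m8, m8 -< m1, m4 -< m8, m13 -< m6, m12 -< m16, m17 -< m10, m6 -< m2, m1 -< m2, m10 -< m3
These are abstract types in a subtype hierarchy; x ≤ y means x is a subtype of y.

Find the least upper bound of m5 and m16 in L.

m5

Common upper bounds of {m5, m16}: m1, m11, m13, m2, m3, m5, m6.
The least among these is m5.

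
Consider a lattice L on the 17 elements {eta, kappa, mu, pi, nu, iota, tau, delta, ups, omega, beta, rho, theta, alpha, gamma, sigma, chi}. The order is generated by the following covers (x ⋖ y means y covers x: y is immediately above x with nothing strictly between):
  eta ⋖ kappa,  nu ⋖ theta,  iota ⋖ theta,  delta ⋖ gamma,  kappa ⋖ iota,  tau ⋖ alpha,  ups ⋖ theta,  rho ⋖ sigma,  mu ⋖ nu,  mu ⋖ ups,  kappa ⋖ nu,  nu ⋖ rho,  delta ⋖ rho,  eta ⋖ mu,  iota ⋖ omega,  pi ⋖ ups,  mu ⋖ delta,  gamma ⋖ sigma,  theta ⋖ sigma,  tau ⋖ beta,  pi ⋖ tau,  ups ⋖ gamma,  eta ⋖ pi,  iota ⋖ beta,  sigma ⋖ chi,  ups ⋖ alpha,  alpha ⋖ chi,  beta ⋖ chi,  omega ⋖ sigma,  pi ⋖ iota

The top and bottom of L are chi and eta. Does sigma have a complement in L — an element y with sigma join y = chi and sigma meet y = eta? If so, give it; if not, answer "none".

For every candidate y, either sigma ∨ y ≠ chi or sigma ∧ y ≠ eta; no complement exists.

none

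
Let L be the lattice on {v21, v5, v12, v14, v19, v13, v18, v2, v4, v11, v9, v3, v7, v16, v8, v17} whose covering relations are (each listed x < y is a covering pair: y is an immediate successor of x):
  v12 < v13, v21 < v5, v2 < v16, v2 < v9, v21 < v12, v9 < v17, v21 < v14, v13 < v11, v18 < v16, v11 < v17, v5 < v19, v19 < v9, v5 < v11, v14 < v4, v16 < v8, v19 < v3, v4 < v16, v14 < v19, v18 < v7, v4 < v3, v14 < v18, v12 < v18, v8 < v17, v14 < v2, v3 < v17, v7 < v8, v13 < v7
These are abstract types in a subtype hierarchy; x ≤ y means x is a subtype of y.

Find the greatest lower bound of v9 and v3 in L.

Common lower bounds of {v9, v3}: v14, v19, v21, v5.
The greatest among these is v19.

v19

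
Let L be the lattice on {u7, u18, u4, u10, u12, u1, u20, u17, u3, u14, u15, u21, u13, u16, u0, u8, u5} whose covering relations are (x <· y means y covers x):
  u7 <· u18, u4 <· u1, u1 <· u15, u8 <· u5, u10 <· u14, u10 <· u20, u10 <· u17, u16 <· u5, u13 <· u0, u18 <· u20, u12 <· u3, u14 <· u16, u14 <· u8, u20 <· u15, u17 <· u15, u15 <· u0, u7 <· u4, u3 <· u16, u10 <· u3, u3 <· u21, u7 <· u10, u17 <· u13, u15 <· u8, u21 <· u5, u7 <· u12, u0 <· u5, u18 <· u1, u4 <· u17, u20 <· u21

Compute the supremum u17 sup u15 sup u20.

Common upper bounds of {u17, u15, u20}: u0, u15, u5, u8.
The least among these is u15.

u15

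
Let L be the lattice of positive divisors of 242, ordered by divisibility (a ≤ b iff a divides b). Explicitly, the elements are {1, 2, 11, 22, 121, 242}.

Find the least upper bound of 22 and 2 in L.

22

Common upper bounds of {22, 2}: 22, 242.
The least among these is 22.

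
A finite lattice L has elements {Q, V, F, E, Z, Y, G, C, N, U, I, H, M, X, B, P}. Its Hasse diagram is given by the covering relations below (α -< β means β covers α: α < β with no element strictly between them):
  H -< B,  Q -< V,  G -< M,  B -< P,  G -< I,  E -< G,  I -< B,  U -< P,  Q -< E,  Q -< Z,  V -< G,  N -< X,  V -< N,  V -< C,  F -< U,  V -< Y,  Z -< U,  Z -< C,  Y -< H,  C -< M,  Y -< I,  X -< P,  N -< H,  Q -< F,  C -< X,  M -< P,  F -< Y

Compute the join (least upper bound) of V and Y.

Common upper bounds of {V, Y}: B, H, I, P, Y.
The least among these is Y.

Y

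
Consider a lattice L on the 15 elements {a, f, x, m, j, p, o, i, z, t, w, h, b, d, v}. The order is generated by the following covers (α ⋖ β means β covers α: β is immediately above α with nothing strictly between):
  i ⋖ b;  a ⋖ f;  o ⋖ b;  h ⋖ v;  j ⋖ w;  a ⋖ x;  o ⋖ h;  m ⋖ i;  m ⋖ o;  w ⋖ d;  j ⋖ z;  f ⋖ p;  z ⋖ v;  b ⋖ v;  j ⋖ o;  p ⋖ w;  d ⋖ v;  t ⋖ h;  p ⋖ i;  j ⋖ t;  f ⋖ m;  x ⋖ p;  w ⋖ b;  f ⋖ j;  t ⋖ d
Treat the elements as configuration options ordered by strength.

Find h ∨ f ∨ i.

Common upper bounds of {h, f, i}: v.
The least among these is v.

v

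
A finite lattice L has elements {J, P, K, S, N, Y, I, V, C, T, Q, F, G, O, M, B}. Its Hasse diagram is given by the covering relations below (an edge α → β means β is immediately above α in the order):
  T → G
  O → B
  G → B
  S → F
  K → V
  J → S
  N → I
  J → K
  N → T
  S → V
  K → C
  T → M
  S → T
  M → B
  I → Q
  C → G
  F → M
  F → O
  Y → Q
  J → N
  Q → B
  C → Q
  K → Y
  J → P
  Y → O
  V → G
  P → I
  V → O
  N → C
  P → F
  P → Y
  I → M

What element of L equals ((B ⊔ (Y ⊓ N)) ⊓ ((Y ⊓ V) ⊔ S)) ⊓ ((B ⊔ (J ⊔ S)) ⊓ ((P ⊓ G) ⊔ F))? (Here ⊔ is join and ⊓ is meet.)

Y ∧ N = J
B ∨ J = B
Y ∧ V = K
K ∨ S = V
B ∧ V = V
J ∨ S = S
B ∨ S = B
P ∧ G = J
J ∨ F = F
B ∧ F = F
V ∧ F = S

S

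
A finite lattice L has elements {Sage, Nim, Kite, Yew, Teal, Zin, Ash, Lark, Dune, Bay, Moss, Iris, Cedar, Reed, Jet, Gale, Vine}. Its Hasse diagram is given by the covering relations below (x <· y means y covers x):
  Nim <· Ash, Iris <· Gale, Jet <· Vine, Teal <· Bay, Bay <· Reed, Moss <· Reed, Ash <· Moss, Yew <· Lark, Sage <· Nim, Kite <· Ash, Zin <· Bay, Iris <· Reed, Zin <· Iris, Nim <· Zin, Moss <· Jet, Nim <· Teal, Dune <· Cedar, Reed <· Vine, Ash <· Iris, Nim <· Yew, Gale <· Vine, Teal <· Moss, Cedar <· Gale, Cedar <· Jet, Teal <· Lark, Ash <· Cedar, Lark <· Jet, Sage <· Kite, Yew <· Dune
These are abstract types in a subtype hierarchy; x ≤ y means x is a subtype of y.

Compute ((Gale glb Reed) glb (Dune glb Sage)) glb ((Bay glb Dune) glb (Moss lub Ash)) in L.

Gale ∧ Reed = Iris
Dune ∧ Sage = Sage
Iris ∧ Sage = Sage
Bay ∧ Dune = Nim
Moss ∨ Ash = Moss
Nim ∧ Moss = Nim
Sage ∧ Nim = Sage

Sage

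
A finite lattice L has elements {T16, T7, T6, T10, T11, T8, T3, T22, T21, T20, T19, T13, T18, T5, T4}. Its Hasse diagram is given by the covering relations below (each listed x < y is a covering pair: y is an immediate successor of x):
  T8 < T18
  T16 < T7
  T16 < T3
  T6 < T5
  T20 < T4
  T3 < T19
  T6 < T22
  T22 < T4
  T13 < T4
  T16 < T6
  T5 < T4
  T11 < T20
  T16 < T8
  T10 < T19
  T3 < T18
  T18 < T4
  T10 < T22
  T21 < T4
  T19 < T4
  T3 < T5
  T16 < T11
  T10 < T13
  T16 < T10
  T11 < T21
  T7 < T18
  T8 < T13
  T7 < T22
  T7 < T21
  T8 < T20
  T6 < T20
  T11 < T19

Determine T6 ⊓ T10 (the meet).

T16

Common lower bounds of {T6, T10}: T16.
The greatest among these is T16.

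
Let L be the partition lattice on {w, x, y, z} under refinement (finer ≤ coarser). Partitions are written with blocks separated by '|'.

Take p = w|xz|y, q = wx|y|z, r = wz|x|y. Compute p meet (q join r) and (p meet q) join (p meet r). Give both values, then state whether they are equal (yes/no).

q join r = wxz|y, so p meet (q join r) = w|xz|y meet wxz|y = w|xz|y.
p meet q = w|x|y|z and p meet r = w|x|y|z, so (p meet q) join (p meet r) = w|x|y|z join w|x|y|z = w|x|y|z.
Equal: no.

w|xz|y; w|x|y|z; no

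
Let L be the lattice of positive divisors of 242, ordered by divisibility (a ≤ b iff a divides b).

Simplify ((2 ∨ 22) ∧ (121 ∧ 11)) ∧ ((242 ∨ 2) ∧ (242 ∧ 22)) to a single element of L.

11

2 ∨ 22 = 22
121 ∧ 11 = 11
22 ∧ 11 = 11
242 ∨ 2 = 242
242 ∧ 22 = 22
242 ∧ 22 = 22
11 ∧ 22 = 11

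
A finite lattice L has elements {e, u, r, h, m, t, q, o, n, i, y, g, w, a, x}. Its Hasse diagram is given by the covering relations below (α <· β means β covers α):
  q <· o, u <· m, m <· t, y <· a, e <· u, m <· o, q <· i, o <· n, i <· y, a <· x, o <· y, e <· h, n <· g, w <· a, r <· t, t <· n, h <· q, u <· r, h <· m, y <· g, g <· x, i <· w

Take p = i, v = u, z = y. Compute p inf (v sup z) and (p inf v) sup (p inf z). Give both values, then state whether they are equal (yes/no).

i; i; yes

v sup z = y, so p inf (v sup z) = i inf y = i.
p inf v = e and p inf z = i, so (p inf v) sup (p inf z) = e sup i = i.
Equal: yes.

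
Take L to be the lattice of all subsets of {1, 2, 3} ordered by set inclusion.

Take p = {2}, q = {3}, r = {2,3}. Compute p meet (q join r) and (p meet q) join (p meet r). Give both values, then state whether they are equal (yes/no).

q join r = {2,3}, so p meet (q join r) = {2} meet {2,3} = {2}.
p meet q = {} and p meet r = {2}, so (p meet q) join (p meet r) = {} join {2} = {2}.
Equal: yes.

{2}; {2}; yes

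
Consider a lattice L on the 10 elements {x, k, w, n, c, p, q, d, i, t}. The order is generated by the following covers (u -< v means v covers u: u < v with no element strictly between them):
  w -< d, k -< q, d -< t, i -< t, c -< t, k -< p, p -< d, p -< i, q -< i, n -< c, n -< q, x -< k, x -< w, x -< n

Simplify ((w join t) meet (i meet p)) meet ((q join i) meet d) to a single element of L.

p

w ∨ t = t
i ∧ p = p
t ∧ p = p
q ∨ i = i
i ∧ d = p
p ∧ p = p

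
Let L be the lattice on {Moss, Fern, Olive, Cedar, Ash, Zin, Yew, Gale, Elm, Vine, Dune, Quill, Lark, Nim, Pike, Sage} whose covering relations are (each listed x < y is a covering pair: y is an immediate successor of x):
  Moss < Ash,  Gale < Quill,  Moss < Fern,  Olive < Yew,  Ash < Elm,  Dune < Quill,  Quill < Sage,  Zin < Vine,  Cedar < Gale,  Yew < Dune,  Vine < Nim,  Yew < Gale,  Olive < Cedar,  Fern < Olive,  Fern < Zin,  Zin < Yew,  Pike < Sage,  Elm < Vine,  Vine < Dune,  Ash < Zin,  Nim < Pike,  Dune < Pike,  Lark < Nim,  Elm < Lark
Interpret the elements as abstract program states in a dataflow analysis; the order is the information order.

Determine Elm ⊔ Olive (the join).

Common upper bounds of {Elm, Olive}: Dune, Pike, Quill, Sage.
The least among these is Dune.

Dune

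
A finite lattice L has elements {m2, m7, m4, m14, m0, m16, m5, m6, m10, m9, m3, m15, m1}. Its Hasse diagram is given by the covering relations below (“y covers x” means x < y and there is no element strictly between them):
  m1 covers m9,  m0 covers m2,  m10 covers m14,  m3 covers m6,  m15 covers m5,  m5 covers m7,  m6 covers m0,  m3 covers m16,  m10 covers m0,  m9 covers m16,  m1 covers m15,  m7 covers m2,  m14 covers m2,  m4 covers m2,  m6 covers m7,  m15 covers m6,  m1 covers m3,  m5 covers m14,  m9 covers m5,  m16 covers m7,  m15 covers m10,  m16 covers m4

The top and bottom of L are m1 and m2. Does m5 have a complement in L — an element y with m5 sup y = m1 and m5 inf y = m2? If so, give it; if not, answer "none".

none

For every candidate y, either m5 ∨ y ≠ m1 or m5 ∧ y ≠ m2; no complement exists.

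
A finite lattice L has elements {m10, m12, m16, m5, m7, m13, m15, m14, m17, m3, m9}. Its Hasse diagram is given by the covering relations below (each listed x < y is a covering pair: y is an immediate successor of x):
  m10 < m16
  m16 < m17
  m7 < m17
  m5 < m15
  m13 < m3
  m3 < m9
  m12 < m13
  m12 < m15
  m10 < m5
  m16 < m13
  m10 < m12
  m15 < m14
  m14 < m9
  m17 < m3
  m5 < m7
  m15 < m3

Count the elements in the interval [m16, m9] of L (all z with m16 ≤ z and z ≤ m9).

5

The interval [m16, m9] = {m13, m16, m17, m3, m9}, which has 5 elements.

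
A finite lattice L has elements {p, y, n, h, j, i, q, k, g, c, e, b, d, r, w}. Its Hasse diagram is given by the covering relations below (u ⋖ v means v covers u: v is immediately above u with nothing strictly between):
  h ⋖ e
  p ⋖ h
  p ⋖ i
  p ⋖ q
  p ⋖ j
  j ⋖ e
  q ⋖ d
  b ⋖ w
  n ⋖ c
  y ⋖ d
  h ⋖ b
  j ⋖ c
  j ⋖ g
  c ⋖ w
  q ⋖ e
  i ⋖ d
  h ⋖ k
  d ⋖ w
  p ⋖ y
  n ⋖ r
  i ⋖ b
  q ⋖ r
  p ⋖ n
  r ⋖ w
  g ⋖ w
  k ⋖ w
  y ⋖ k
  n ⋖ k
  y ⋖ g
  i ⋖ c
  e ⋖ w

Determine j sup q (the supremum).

e

Common upper bounds of {j, q}: e, w.
The least among these is e.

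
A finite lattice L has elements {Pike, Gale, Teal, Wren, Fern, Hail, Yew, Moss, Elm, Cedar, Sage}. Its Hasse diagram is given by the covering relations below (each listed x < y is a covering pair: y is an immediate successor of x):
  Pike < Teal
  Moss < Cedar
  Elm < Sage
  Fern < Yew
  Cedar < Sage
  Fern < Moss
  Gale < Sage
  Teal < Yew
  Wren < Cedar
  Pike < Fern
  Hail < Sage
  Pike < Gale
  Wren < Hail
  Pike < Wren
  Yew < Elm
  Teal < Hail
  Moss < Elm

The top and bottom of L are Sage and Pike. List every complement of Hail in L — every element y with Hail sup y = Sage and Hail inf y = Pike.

Fern, Gale, Moss

Need y with Hail ∨ y = Sage and Hail ∧ y = Pike.
Checking each element gives: Fern, Gale, Moss.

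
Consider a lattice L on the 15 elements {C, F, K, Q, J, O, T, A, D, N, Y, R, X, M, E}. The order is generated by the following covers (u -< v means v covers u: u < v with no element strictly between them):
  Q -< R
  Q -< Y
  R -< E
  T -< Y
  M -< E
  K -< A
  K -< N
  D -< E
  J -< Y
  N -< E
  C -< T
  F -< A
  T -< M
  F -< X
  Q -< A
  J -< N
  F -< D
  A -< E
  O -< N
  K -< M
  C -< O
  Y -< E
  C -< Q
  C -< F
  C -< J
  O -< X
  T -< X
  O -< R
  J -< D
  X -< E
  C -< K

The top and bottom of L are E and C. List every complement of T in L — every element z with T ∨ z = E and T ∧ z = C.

Need z with T ∨ z = E and T ∧ z = C.
Checking each element gives: A, D, N, R.

A, D, N, R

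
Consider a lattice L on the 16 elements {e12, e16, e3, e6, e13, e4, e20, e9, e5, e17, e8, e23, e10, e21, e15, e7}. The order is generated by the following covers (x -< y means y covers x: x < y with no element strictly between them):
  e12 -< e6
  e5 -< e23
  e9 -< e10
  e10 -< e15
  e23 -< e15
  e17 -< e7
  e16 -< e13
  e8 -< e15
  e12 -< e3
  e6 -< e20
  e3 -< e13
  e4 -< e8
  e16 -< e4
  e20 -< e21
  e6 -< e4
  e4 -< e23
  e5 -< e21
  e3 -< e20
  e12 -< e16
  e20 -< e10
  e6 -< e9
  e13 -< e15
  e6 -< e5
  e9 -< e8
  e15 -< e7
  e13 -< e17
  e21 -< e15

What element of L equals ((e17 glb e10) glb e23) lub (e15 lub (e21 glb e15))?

e15

e17 ∧ e10 = e3
e3 ∧ e23 = e12
e21 ∧ e15 = e21
e15 ∨ e21 = e15
e12 ∨ e15 = e15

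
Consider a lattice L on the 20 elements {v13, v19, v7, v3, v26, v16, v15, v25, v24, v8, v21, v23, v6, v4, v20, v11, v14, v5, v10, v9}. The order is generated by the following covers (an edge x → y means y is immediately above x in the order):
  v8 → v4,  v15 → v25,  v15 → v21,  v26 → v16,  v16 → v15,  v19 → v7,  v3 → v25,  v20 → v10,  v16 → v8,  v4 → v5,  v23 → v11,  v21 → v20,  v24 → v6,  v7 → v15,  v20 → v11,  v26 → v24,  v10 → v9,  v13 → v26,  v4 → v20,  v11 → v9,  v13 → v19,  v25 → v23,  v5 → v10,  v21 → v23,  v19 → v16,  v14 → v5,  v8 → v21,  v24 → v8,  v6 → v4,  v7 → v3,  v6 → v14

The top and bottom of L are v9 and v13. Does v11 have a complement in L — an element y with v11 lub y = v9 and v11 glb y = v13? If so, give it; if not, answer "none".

none

For every candidate y, either v11 ∨ y ≠ v9 or v11 ∧ y ≠ v13; no complement exists.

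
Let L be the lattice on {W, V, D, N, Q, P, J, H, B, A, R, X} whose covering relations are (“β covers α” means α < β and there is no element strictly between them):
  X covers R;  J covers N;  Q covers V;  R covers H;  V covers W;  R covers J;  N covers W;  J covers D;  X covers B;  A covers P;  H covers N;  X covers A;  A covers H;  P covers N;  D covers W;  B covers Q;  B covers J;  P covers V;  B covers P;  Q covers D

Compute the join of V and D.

Q

Common upper bounds of {V, D}: B, Q, X.
The least among these is Q.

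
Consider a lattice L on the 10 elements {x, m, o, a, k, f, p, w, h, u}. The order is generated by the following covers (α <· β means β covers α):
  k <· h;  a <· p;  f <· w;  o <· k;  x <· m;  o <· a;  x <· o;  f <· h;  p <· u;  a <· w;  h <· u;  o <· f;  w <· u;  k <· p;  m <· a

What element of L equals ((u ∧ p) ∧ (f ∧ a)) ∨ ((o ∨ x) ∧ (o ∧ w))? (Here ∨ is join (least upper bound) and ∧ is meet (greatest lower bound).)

u ∧ p = p
f ∧ a = o
p ∧ o = o
o ∨ x = o
o ∧ w = o
o ∧ o = o
o ∨ o = o

o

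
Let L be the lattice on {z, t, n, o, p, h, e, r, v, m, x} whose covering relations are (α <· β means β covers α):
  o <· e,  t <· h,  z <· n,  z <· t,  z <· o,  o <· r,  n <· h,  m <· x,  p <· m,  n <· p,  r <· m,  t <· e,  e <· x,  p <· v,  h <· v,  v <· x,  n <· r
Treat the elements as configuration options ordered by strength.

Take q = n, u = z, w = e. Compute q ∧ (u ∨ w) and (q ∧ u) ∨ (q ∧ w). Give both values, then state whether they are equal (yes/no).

u ∨ w = e, so q ∧ (u ∨ w) = n ∧ e = z.
q ∧ u = z and q ∧ w = z, so (q ∧ u) ∨ (q ∧ w) = z ∨ z = z.
Equal: yes.

z; z; yes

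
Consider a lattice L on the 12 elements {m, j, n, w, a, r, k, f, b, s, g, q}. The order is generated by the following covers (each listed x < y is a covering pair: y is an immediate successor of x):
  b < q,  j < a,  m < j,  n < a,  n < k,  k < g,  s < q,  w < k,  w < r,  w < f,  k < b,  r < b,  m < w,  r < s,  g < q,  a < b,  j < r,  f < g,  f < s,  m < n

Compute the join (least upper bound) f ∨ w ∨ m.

f

Common upper bounds of {f, w, m}: f, g, q, s.
The least among these is f.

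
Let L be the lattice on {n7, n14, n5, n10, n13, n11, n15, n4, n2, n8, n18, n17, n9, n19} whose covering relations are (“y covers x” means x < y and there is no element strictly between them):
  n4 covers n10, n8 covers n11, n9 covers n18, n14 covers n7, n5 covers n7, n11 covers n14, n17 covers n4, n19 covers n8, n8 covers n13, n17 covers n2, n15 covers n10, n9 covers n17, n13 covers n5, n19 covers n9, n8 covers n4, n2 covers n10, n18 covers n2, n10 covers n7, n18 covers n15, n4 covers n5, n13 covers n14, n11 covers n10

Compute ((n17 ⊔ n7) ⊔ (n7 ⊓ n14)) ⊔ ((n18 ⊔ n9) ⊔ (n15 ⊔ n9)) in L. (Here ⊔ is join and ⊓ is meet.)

n9

n17 ∨ n7 = n17
n7 ∧ n14 = n7
n17 ∨ n7 = n17
n18 ∨ n9 = n9
n15 ∨ n9 = n9
n9 ∨ n9 = n9
n17 ∨ n9 = n9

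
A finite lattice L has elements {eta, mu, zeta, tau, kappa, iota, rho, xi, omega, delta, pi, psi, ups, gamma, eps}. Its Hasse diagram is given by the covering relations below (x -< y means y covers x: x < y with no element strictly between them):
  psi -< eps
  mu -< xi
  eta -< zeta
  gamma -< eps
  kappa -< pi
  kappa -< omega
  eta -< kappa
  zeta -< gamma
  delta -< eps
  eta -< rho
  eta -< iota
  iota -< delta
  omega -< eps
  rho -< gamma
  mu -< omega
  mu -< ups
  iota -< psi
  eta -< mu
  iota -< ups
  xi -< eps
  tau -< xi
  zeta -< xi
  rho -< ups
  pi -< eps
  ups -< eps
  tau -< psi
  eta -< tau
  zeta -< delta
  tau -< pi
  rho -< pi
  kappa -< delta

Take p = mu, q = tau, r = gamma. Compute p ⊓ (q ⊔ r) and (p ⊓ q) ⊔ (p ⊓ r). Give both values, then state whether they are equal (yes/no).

q ⊔ r = eps, so p ⊓ (q ⊔ r) = mu ⊓ eps = mu.
p ⊓ q = eta and p ⊓ r = eta, so (p ⊓ q) ⊔ (p ⊓ r) = eta ⊔ eta = eta.
Equal: no.

mu; eta; no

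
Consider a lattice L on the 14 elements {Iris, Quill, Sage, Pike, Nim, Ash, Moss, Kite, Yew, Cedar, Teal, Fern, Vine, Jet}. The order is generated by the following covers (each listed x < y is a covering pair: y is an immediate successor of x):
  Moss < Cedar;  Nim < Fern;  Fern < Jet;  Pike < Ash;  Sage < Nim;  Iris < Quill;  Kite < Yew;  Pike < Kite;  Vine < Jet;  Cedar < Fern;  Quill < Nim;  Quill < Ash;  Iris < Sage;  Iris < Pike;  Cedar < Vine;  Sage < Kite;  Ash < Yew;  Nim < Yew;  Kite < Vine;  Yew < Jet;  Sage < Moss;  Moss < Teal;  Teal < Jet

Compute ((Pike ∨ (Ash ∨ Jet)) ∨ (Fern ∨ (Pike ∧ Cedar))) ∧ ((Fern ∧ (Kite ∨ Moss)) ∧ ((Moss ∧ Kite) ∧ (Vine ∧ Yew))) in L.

Ash ∨ Jet = Jet
Pike ∨ Jet = Jet
Pike ∧ Cedar = Iris
Fern ∨ Iris = Fern
Jet ∨ Fern = Jet
Kite ∨ Moss = Vine
Fern ∧ Vine = Cedar
Moss ∧ Kite = Sage
Vine ∧ Yew = Kite
Sage ∧ Kite = Sage
Cedar ∧ Sage = Sage
Jet ∧ Sage = Sage

Sage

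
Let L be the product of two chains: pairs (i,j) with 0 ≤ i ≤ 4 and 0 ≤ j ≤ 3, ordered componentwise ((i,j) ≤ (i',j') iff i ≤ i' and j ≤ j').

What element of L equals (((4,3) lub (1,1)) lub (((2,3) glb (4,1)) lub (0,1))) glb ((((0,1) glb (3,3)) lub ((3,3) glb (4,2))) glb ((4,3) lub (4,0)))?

(3,2)

(4,3) ∨ (1,1) = (4,3)
(2,3) ∧ (4,1) = (2,1)
(2,1) ∨ (0,1) = (2,1)
(4,3) ∨ (2,1) = (4,3)
(0,1) ∧ (3,3) = (0,1)
(3,3) ∧ (4,2) = (3,2)
(0,1) ∨ (3,2) = (3,2)
(4,3) ∨ (4,0) = (4,3)
(3,2) ∧ (4,3) = (3,2)
(4,3) ∧ (3,2) = (3,2)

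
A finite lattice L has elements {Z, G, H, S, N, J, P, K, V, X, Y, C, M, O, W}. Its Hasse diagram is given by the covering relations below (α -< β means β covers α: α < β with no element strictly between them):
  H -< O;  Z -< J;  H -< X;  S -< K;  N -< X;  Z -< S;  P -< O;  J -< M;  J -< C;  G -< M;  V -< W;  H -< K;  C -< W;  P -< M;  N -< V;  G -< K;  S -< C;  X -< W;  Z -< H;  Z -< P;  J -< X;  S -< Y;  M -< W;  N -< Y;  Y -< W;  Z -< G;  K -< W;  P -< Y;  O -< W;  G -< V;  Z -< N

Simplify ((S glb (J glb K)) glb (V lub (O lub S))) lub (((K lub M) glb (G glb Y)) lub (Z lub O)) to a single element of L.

O

J ∧ K = Z
S ∧ Z = Z
O ∨ S = W
V ∨ W = W
Z ∧ W = Z
K ∨ M = W
G ∧ Y = Z
W ∧ Z = Z
Z ∨ O = O
Z ∨ O = O
Z ∨ O = O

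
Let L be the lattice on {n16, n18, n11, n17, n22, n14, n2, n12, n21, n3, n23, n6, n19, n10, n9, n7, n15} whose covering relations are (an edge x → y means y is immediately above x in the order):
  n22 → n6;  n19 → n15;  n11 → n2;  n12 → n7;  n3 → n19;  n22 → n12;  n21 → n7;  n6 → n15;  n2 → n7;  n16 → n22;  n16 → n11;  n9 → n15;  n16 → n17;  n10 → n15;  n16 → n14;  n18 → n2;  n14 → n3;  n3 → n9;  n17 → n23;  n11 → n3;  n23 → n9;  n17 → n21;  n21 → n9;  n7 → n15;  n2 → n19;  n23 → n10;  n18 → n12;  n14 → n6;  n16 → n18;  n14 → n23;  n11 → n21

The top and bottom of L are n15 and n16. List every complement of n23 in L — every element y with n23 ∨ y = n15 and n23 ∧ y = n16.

Need y with n23 ∨ y = n15 and n23 ∧ y = n16.
Checking each element gives: n12, n18, n2, n22.

n12, n18, n2, n22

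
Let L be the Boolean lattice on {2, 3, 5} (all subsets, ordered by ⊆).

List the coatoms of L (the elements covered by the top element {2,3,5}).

The coatoms are exactly the elements covered by {2,3,5}: {2,3}, {2,5}, {3,5}.

{2,3}, {2,5}, {3,5}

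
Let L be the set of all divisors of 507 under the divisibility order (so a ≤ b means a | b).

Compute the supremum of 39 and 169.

507

In the divisibility order, the join is the least common multiple: lcm(39, 169) = 507.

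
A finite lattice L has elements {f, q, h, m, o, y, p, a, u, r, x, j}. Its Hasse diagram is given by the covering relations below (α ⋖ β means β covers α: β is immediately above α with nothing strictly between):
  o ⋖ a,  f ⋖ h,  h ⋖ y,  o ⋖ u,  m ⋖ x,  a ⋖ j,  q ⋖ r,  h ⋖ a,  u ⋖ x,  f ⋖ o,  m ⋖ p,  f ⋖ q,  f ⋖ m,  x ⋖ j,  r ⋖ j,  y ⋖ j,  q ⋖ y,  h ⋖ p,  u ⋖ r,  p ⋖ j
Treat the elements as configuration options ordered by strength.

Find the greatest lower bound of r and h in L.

f

Common lower bounds of {r, h}: f.
The greatest among these is f.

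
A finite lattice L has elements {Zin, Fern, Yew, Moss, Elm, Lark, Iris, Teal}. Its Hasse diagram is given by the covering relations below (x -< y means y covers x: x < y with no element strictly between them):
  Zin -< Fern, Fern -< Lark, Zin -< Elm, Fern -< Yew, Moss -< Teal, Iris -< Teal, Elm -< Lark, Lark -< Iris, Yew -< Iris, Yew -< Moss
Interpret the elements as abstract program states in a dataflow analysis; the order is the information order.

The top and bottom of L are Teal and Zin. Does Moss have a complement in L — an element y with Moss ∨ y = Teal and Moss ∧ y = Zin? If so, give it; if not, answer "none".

Elm

Need y with Moss ∨ y = Teal and Moss ∧ y = Zin.
Checking each element gives: Elm.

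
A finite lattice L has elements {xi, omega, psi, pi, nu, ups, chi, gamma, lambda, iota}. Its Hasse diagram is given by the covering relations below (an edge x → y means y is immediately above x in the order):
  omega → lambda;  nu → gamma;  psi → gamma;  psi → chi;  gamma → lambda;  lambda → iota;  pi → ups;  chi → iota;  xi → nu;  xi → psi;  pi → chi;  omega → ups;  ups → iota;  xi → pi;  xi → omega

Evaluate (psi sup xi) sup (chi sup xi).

chi

psi ∨ xi = psi
chi ∨ xi = chi
psi ∨ chi = chi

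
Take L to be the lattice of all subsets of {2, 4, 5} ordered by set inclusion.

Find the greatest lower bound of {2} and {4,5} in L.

∅

Under ⊆, meet is intersection: {2} ∩ {4,5} = ∅.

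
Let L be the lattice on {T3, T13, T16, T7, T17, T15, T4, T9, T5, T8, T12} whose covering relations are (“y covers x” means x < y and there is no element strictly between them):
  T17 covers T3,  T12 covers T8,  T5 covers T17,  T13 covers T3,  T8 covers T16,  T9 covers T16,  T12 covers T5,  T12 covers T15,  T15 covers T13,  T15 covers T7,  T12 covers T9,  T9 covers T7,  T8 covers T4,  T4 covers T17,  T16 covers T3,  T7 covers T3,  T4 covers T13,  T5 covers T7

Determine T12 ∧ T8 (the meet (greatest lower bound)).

T8

Common lower bounds of {T12, T8}: T13, T16, T17, T3, T4, T8.
The greatest among these is T8.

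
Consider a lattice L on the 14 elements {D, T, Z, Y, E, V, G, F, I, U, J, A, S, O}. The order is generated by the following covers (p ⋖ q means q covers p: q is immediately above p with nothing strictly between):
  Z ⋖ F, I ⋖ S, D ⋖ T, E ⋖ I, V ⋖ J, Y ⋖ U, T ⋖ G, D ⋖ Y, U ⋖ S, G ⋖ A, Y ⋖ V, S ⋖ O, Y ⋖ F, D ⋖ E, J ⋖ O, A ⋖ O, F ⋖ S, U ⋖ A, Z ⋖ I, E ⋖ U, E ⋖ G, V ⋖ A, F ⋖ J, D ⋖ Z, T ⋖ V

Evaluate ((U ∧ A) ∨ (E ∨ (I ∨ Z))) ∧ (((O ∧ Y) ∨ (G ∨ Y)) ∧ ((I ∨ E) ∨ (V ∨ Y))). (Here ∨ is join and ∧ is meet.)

U ∧ A = U
I ∨ Z = I
E ∨ I = I
U ∨ I = S
O ∧ Y = Y
G ∨ Y = A
Y ∨ A = A
I ∨ E = I
V ∨ Y = V
I ∨ V = O
A ∧ O = A
S ∧ A = U

U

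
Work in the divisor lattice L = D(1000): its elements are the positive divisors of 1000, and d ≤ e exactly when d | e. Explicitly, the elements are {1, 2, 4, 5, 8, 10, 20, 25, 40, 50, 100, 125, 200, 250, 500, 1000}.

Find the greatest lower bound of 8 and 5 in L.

1

Common lower bounds of {8, 5}: 1.
The greatest among these is 1.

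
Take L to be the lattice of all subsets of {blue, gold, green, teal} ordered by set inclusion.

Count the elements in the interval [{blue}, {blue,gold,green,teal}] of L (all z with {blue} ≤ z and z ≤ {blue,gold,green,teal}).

8

The interval [{blue}, {blue,gold,green,teal}] = {{blue,gold,green,teal}, {blue,gold,green}, {blue,gold,teal}, {blue,gold}, {blue,green,teal}, {blue,green}, {blue,teal}, {blue}}, which has 8 elements.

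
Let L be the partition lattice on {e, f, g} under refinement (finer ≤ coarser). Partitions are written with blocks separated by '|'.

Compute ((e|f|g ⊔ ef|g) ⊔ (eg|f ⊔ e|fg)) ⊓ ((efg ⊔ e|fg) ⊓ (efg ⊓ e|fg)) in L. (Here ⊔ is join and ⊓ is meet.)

e|fg

e|f|g ∨ ef|g = ef|g
eg|f ∨ e|fg = efg
ef|g ∨ efg = efg
efg ∨ e|fg = efg
efg ∧ e|fg = e|fg
efg ∧ e|fg = e|fg
efg ∧ e|fg = e|fg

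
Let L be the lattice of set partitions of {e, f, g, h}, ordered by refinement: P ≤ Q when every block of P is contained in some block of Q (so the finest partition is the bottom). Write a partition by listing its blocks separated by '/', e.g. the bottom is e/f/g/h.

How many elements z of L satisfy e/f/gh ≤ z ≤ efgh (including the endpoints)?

5

The interval [e/f/gh, efgh] = {e/f/gh, e/fgh, ef/gh, efgh, egh/f}, which has 5 elements.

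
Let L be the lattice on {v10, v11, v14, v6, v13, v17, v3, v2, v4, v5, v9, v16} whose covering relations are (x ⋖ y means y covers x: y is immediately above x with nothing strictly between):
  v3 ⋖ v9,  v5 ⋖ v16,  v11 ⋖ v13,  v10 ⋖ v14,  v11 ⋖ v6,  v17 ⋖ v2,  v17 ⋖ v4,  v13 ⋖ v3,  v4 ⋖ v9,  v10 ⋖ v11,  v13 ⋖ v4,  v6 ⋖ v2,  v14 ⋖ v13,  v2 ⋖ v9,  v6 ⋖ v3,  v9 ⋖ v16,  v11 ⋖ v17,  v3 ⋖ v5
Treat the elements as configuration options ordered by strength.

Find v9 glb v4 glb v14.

v14

Common lower bounds of {v9, v4, v14}: v10, v14.
The greatest among these is v14.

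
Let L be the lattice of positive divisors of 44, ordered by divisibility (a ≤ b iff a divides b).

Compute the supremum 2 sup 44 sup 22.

In the divisibility order, the join is the least common multiple: lcm(2, 44, 22) = 44.

44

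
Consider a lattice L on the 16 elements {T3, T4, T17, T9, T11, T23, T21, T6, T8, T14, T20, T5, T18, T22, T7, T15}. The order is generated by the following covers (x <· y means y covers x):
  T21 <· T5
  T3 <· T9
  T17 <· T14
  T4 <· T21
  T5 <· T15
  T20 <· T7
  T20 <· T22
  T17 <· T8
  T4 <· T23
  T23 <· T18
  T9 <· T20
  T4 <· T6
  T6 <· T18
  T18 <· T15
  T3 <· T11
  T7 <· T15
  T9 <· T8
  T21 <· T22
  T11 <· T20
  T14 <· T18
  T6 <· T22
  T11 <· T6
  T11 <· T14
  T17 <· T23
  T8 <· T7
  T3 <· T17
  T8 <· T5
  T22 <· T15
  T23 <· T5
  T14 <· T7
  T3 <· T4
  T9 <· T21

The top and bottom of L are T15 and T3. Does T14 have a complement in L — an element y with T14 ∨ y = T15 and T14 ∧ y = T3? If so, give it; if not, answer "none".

Need y with T14 ∨ y = T15 and T14 ∧ y = T3.
Checking each element gives: T21.

T21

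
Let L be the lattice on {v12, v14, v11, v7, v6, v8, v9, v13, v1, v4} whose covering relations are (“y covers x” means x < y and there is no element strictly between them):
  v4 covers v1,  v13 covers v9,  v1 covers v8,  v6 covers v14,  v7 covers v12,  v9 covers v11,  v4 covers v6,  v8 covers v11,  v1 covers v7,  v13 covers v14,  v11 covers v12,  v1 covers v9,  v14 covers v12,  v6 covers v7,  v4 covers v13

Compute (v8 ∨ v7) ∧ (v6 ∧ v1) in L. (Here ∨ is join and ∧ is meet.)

v8 ∨ v7 = v1
v6 ∧ v1 = v7
v1 ∧ v7 = v7

v7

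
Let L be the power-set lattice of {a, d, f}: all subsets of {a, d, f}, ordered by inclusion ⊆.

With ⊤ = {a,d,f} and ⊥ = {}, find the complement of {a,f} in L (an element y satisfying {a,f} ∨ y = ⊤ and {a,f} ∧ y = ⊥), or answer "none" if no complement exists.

{d}

Need y with {a,f} ∨ y = {a,d,f} and {a,f} ∧ y = {}.
Checking each element gives: {d}.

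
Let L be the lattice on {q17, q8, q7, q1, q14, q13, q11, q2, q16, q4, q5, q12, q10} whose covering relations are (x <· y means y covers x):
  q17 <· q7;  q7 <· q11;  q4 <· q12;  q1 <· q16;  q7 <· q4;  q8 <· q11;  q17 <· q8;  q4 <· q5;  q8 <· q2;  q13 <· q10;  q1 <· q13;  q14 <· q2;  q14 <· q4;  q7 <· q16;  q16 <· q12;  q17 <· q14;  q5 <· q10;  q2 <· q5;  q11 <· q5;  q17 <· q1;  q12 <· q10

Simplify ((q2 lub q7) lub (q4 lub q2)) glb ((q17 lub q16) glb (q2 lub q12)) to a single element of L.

q2 ∨ q7 = q5
q4 ∨ q2 = q5
q5 ∨ q5 = q5
q17 ∨ q16 = q16
q2 ∨ q12 = q10
q16 ∧ q10 = q16
q5 ∧ q16 = q7

q7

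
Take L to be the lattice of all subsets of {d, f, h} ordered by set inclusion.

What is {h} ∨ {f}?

{f,h}

Common upper bounds of {{h}, {f}}: {d,f,h}, {f,h}.
The least among these is {f,h}.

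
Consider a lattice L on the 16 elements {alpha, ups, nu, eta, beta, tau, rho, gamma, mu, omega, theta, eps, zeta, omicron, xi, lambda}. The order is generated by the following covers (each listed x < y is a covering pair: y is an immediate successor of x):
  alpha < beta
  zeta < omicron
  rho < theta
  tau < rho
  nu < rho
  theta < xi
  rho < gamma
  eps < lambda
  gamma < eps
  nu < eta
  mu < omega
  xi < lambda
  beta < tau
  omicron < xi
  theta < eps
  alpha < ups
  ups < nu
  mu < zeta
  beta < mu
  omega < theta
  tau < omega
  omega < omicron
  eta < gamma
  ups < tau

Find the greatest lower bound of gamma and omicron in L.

Common lower bounds of {gamma, omicron}: alpha, beta, tau, ups.
The greatest among these is tau.

tau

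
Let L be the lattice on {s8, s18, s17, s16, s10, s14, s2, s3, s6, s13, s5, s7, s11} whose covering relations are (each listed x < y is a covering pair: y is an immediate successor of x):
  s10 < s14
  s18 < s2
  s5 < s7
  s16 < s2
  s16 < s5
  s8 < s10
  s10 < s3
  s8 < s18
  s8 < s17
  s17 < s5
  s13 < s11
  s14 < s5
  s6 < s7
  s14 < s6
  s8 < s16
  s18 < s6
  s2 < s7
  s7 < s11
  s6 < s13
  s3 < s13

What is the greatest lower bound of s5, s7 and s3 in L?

s10

Common lower bounds of {s5, s7, s3}: s10, s8.
The greatest among these is s10.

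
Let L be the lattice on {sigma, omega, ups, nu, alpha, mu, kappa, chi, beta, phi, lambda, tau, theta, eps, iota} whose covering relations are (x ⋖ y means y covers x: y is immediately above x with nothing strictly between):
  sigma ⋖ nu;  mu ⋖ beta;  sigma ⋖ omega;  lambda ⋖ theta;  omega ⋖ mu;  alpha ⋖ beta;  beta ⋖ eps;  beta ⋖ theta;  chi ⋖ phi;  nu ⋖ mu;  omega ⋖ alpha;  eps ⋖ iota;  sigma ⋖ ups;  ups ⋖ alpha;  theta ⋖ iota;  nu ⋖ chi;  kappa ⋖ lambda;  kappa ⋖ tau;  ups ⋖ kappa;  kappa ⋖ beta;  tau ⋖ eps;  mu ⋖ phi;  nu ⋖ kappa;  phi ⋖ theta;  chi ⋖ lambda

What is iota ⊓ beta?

Common lower bounds of {iota, beta}: alpha, beta, kappa, mu, nu, omega, sigma, ups.
The greatest among these is beta.

beta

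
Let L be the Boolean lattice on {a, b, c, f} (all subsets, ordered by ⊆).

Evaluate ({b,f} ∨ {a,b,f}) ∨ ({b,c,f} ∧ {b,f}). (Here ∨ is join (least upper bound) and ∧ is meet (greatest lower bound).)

{b,f} ∨ {a,b,f} = {a,b,f}
{b,c,f} ∧ {b,f} = {b,f}
{a,b,f} ∨ {b,f} = {a,b,f}

{a,b,f}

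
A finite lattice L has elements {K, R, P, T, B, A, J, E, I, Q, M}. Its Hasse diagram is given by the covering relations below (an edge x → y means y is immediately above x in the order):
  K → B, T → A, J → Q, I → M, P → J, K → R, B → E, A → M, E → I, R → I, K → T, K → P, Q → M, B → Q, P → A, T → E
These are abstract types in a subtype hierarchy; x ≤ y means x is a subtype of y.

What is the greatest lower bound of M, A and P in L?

Common lower bounds of {M, A, P}: K, P.
The greatest among these is P.

P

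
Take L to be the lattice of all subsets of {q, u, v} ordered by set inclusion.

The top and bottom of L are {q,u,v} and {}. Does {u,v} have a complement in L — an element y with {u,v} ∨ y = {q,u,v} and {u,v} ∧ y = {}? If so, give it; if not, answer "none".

{q}

Need y with {u,v} ∨ y = {q,u,v} and {u,v} ∧ y = {}.
Checking each element gives: {q}.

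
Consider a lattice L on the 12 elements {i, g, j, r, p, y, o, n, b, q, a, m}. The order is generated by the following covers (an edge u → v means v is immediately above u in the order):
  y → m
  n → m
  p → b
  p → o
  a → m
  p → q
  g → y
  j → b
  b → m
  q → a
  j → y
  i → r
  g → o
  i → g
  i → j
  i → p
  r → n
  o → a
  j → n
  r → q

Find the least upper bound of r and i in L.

r

Common upper bounds of {r, i}: a, m, n, q, r.
The least among these is r.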